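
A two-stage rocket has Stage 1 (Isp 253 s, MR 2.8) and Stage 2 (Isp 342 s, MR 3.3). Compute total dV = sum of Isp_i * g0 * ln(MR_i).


dV1 = 253 * 9.81 * ln(2.8) = 2555.4 m/s
dV2 = 342 * 9.81 * ln(3.3) = 4005.6 m/s
Total dV = 2555.4 + 4005.6 = 6561.0 m/s ~ 6561 m/s

6561 m/s


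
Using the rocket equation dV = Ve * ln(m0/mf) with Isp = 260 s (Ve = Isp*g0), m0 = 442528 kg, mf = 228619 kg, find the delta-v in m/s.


Ve = 260 * 9.81 = 2550.6 m/s
dV = 2550.6 * ln(442528/228619) = 1685 m/s

1685 m/s


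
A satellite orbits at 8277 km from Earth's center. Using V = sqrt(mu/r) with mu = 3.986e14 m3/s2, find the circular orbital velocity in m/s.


V = sqrt(3.986e14 / 8277000) = 6940 m/s

6940 m/s


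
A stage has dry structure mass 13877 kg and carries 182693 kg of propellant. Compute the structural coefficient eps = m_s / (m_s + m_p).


eps = 13877 / (13877 + 182693) = 0.0706

0.0706


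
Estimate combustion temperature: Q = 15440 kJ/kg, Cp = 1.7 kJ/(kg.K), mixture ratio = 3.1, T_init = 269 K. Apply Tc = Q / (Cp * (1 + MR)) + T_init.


Tc = 15440 / (1.7 * (1 + 3.1)) + 269 = 2484 K

2484 K


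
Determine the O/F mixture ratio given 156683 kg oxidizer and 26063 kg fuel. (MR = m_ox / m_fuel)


MR = 156683 / 26063 = 6.01

6.01


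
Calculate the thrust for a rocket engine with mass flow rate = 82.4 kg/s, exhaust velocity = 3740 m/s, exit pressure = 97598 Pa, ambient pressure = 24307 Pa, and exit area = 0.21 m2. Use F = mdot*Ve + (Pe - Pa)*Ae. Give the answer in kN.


F = 82.4 * 3740 + (97598 - 24307) * 0.21 = 323567.0 N = 323.6 kN

323.6 kN


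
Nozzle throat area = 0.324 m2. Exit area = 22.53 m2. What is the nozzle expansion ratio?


AR = 22.53 / 0.324 = 69.5

69.5


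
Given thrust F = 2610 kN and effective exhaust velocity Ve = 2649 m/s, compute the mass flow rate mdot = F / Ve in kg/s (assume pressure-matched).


mdot = F / Ve = 2610000 / 2649 = 985.3 kg/s

985.3 kg/s


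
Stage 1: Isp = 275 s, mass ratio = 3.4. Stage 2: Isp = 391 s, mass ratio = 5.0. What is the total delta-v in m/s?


dV1 = 275 * 9.81 * ln(3.4) = 3301.4 m/s
dV2 = 391 * 9.81 * ln(5.0) = 6173.3 m/s
Total dV = 3301.4 + 6173.3 = 9474.7 m/s ~ 9475 m/s

9475 m/s


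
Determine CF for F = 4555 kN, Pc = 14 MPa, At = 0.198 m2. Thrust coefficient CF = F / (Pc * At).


CF = 4555000 / (14e6 * 0.198) = 1.64

1.64


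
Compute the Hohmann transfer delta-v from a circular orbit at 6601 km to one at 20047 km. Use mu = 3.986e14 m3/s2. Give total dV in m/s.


V1 = sqrt(mu/r1) = 7770.77 m/s
dV1 = V1*(sqrt(2*r2/(r1+r2)) - 1) = 1760.95 m/s
V2 = sqrt(mu/r2) = 4459.07 m/s
dV2 = V2*(1 - sqrt(2*r1/(r1+r2))) = 1320.5 m/s
Total dV = 3081 m/s

3081 m/s


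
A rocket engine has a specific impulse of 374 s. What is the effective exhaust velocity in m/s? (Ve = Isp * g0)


Ve = Isp * g0 = 374 * 9.81 = 3668.9 m/s

3668.9 m/s


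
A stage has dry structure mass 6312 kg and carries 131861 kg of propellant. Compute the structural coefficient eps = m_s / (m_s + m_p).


eps = 6312 / (6312 + 131861) = 0.0457

0.0457


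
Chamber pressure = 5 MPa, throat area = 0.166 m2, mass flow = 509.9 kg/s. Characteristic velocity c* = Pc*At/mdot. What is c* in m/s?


c* = 5e6 * 0.166 / 509.9 = 1628 m/s

1628 m/s


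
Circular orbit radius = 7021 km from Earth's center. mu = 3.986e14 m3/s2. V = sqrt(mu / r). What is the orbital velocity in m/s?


V = sqrt(3.986e14 / 7021000) = 7535 m/s

7535 m/s


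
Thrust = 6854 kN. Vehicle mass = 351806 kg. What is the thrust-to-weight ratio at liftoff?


TWR = 6854000 / (351806 * 9.81) = 1.99

1.99


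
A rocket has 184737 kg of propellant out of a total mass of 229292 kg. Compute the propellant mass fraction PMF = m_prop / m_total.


PMF = 184737 / 229292 = 0.806

0.806


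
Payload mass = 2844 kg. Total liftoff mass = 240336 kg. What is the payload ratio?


PR = 2844 / 240336 = 0.0118

0.0118


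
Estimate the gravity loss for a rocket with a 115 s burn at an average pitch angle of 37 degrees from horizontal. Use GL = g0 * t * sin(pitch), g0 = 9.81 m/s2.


GL = 9.81 * 115 * sin(37 deg) = 679 m/s

679 m/s


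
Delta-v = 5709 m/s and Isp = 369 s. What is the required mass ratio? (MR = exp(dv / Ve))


Ve = 369 * 9.81 = 3619.89 m/s
MR = exp(5709 / 3619.89) = 4.841

4.841


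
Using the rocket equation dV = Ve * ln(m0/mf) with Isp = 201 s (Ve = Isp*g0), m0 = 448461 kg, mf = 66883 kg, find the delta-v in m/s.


Ve = 201 * 9.81 = 1971.81 m/s
dV = 1971.81 * ln(448461/66883) = 3752 m/s

3752 m/s


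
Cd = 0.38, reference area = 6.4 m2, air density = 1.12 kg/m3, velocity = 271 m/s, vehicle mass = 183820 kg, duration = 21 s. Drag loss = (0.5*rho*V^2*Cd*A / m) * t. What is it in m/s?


D = 0.5 * 1.12 * 271^2 * 0.38 * 6.4 = 100020.77 N
a = 100020.77 / 183820 = 0.5441 m/s2
dV = 0.5441 * 21 = 11.4 m/s

11.4 m/s


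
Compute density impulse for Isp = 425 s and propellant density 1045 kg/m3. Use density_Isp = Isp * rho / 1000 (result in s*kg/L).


rho*Isp = 425 * 1045 / 1000 = 444 s*kg/L

444 s*kg/L


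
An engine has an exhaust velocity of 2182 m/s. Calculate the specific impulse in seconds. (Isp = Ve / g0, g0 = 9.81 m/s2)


Isp = Ve / g0 = 2182 / 9.81 = 222.4 s

222.4 s


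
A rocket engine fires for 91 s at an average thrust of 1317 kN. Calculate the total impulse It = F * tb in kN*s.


It = 1317 * 91 = 119847 kN*s

119847 kN*s


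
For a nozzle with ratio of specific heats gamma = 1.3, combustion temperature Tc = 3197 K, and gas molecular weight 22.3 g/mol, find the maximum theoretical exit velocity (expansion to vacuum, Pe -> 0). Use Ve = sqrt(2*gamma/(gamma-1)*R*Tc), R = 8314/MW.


R = 8314 / 22.3 = 372.83 J/(kg.K)
Ve = sqrt(2 * 1.3 / (1.3 - 1) * 372.83 * 3197) = 3214 m/s

3214 m/s


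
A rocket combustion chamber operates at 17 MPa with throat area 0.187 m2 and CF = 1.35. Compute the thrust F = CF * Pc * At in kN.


F = 1.35 * 17e6 * 0.187 = 4.2917e+06 N = 4291.7 kN

4291.7 kN


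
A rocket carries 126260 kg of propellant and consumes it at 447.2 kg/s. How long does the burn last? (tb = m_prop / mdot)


tb = 126260 / 447.2 = 282.3 s

282.3 s


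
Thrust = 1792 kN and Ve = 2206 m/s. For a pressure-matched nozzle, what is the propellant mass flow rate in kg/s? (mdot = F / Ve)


mdot = F / Ve = 1792000 / 2206 = 812.3 kg/s

812.3 kg/s


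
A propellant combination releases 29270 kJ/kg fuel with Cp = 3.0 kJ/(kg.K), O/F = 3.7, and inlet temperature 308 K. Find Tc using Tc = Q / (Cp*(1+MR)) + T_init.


Tc = 29270 / (3.0 * (1 + 3.7)) + 308 = 2384 K

2384 K


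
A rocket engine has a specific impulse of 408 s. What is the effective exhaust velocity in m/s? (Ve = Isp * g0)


Ve = Isp * g0 = 408 * 9.81 = 4002.5 m/s

4002.5 m/s


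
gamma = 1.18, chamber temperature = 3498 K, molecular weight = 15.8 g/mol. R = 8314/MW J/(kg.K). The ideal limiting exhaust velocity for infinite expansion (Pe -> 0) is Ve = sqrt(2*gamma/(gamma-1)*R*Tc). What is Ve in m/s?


R = 8314 / 15.8 = 526.2 J/(kg.K)
Ve = sqrt(2 * 1.18 / (1.18 - 1) * 526.2 * 3498) = 4913 m/s

4913 m/s


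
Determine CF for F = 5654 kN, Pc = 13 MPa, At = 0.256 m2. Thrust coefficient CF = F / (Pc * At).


CF = 5654000 / (13e6 * 0.256) = 1.7

1.7


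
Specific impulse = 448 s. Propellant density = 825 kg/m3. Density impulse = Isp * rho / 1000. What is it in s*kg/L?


rho*Isp = 448 * 825 / 1000 = 370 s*kg/L

370 s*kg/L


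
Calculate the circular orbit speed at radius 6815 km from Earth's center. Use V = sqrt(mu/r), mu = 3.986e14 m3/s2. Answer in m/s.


V = sqrt(3.986e14 / 6815000) = 7648 m/s

7648 m/s


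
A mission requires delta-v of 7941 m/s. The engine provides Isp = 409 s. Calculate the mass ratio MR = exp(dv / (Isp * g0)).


Ve = 409 * 9.81 = 4012.29 m/s
MR = exp(7941 / 4012.29) = 7.237

7.237


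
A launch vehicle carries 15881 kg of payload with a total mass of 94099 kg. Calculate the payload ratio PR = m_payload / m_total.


PR = 15881 / 94099 = 0.1688

0.1688


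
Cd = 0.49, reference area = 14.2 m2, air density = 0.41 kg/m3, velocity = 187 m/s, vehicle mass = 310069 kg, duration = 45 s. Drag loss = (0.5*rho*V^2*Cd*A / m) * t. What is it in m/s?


D = 0.5 * 0.41 * 187^2 * 0.49 * 14.2 = 49879.43 N
a = 49879.43 / 310069 = 0.1609 m/s2
dV = 0.1609 * 45 = 7.2 m/s

7.2 m/s


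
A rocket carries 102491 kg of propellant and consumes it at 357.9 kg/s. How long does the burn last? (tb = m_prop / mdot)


tb = 102491 / 357.9 = 286.4 s

286.4 s


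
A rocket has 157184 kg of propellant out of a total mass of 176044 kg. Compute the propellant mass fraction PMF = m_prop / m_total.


PMF = 157184 / 176044 = 0.893

0.893


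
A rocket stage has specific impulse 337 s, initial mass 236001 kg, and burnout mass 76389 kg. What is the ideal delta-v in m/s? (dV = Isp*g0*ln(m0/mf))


Ve = 337 * 9.81 = 3305.97 m/s
dV = 3305.97 * ln(236001/76389) = 3729 m/s

3729 m/s


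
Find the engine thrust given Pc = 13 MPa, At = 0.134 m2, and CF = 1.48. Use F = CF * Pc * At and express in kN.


F = 1.48 * 13e6 * 0.134 = 2.5782e+06 N = 2578.2 kN

2578.2 kN


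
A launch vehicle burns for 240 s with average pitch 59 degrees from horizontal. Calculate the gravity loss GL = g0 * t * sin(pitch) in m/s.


GL = 9.81 * 240 * sin(59 deg) = 2018 m/s

2018 m/s


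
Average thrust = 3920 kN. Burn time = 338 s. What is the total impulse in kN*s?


It = 3920 * 338 = 1324960 kN*s

1324960 kN*s


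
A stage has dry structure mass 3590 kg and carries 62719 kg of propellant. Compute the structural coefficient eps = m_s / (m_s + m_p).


eps = 3590 / (3590 + 62719) = 0.0541

0.0541


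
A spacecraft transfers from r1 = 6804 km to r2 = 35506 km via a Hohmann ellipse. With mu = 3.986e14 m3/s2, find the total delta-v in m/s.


V1 = sqrt(mu/r1) = 7653.97 m/s
dV1 = V1*(sqrt(2*r2/(r1+r2)) - 1) = 2261.91 m/s
V2 = sqrt(mu/r2) = 3350.56 m/s
dV2 = V2*(1 - sqrt(2*r1/(r1+r2))) = 1450.39 m/s
Total dV = 3712 m/s

3712 m/s


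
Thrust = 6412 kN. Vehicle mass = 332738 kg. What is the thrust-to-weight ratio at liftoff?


TWR = 6412000 / (332738 * 9.81) = 1.96

1.96


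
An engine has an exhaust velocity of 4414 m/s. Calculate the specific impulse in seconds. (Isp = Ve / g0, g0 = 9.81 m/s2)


Isp = Ve / g0 = 4414 / 9.81 = 449.9 s

449.9 s


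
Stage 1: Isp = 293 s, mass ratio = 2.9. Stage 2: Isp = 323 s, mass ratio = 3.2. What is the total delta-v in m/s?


dV1 = 293 * 9.81 * ln(2.9) = 3060.3 m/s
dV2 = 323 * 9.81 * ln(3.2) = 3685.6 m/s
Total dV = 3060.3 + 3685.6 = 6745.9 m/s ~ 6746 m/s

6746 m/s


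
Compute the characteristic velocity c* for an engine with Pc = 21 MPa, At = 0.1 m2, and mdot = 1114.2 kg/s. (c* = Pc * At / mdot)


c* = 21e6 * 0.1 / 1114.2 = 1885 m/s

1885 m/s


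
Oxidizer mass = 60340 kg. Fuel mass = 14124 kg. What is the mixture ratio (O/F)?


MR = 60340 / 14124 = 4.27

4.27


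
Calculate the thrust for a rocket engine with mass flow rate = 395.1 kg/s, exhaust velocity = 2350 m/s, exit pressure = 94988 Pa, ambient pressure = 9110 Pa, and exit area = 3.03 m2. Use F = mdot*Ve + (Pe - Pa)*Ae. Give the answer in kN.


F = 395.1 * 2350 + (94988 - 9110) * 3.03 = 1.1887e+06 N = 1188.7 kN

1188.7 kN


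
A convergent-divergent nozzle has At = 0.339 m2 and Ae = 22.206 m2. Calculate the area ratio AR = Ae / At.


AR = 22.206 / 0.339 = 65.5

65.5


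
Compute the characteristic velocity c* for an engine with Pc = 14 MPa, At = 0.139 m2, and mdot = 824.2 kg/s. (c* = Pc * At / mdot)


c* = 14e6 * 0.139 / 824.2 = 2361 m/s

2361 m/s


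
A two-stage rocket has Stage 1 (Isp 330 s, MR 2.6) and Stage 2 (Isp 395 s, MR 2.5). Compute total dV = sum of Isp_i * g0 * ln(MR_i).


dV1 = 330 * 9.81 * ln(2.6) = 3093.3 m/s
dV2 = 395 * 9.81 * ln(2.5) = 3550.6 m/s
Total dV = 3093.3 + 3550.6 = 6643.9 m/s ~ 6644 m/s

6644 m/s


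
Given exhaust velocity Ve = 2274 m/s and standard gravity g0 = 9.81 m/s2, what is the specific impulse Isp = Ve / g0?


Isp = Ve / g0 = 2274 / 9.81 = 231.8 s

231.8 s


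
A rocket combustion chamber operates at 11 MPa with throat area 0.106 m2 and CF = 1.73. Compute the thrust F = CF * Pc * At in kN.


F = 1.73 * 11e6 * 0.106 = 2.0172e+06 N = 2017.2 kN

2017.2 kN


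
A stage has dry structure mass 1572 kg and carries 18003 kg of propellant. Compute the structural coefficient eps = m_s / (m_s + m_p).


eps = 1572 / (1572 + 18003) = 0.0803

0.0803


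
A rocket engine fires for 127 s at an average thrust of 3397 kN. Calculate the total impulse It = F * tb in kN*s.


It = 3397 * 127 = 431419 kN*s

431419 kN*s


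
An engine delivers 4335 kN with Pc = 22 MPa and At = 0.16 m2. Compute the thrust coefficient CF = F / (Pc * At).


CF = 4335000 / (22e6 * 0.16) = 1.23

1.23


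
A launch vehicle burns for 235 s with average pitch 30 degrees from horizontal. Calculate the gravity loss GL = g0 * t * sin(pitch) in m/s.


GL = 9.81 * 235 * sin(30 deg) = 1153 m/s

1153 m/s


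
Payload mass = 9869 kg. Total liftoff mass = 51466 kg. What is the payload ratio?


PR = 9869 / 51466 = 0.1918

0.1918


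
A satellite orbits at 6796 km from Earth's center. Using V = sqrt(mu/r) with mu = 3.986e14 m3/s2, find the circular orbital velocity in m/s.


V = sqrt(3.986e14 / 6796000) = 7658 m/s

7658 m/s


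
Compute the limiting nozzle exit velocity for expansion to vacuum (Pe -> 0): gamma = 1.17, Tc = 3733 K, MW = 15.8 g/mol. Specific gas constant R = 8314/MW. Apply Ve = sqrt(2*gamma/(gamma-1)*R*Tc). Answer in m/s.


R = 8314 / 15.8 = 526.2 J/(kg.K)
Ve = sqrt(2 * 1.17 / (1.17 - 1) * 526.2 * 3733) = 5200 m/s

5200 m/s


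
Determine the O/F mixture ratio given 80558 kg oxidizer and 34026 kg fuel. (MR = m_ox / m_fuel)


MR = 80558 / 34026 = 2.37

2.37


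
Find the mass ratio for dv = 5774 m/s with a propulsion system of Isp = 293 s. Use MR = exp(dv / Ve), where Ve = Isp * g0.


Ve = 293 * 9.81 = 2874.33 m/s
MR = exp(5774 / 2874.33) = 7.454

7.454


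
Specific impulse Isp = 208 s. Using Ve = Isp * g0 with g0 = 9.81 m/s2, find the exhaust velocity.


Ve = Isp * g0 = 208 * 9.81 = 2040.5 m/s

2040.5 m/s


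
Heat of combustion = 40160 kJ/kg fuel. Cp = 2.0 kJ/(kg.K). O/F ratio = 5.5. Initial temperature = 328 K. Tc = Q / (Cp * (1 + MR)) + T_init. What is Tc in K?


Tc = 40160 / (2.0 * (1 + 5.5)) + 328 = 3417 K

3417 K


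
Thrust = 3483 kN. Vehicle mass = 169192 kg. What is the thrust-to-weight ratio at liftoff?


TWR = 3483000 / (169192 * 9.81) = 2.1

2.1


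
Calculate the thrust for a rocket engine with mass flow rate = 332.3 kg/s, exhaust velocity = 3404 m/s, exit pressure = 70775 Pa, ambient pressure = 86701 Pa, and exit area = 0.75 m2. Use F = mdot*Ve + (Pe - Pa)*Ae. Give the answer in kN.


F = 332.3 * 3404 + (70775 - 86701) * 0.75 = 1.1192e+06 N = 1119.2 kN

1119.2 kN


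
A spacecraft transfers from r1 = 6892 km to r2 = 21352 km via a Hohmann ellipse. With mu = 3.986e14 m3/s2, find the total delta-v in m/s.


V1 = sqrt(mu/r1) = 7604.94 m/s
dV1 = V1*(sqrt(2*r2/(r1+r2)) - 1) = 1746.25 m/s
V2 = sqrt(mu/r2) = 4320.65 m/s
dV2 = V2*(1 - sqrt(2*r1/(r1+r2))) = 1302.27 m/s
Total dV = 3049 m/s

3049 m/s


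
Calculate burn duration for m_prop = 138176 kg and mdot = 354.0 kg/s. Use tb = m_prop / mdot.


tb = 138176 / 354.0 = 390.3 s

390.3 s


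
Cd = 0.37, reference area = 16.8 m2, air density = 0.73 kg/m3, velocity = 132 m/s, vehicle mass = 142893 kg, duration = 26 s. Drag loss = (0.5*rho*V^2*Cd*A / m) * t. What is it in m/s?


D = 0.5 * 0.73 * 132^2 * 0.37 * 16.8 = 39532.27 N
a = 39532.27 / 142893 = 0.2767 m/s2
dV = 0.2767 * 26 = 7.2 m/s

7.2 m/s


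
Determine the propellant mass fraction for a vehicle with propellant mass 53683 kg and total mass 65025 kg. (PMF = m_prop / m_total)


PMF = 53683 / 65025 = 0.826

0.826


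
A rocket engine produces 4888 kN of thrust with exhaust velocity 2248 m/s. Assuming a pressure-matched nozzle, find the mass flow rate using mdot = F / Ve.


mdot = F / Ve = 4888000 / 2248 = 2174.4 kg/s

2174.4 kg/s


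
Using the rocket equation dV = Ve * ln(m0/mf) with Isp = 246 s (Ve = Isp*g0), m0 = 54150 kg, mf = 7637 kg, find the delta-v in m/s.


Ve = 246 * 9.81 = 2413.26 m/s
dV = 2413.26 * ln(54150/7637) = 4727 m/s

4727 m/s


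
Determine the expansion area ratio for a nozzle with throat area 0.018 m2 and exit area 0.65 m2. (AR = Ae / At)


AR = 0.65 / 0.018 = 36.1

36.1


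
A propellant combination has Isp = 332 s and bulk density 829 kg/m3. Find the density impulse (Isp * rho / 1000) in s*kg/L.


rho*Isp = 332 * 829 / 1000 = 275 s*kg/L

275 s*kg/L


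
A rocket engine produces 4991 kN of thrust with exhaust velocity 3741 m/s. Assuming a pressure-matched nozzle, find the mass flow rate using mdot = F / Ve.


mdot = F / Ve = 4991000 / 3741 = 1334.1 kg/s

1334.1 kg/s


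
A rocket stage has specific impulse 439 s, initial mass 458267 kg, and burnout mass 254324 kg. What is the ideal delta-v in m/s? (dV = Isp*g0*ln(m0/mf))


Ve = 439 * 9.81 = 4306.59 m/s
dV = 4306.59 * ln(458267/254324) = 2536 m/s

2536 m/s


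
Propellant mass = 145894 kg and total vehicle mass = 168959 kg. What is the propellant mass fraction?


PMF = 145894 / 168959 = 0.863

0.863


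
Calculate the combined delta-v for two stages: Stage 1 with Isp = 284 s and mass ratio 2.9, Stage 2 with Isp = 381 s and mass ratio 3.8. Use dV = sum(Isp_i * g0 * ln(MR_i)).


dV1 = 284 * 9.81 * ln(2.9) = 2966.3 m/s
dV2 = 381 * 9.81 * ln(3.8) = 4989.7 m/s
Total dV = 2966.3 + 4989.7 = 7956.0 m/s ~ 7956 m/s

7956 m/s


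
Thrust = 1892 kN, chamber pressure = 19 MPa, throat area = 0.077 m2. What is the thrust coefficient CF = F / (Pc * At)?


CF = 1892000 / (19e6 * 0.077) = 1.29

1.29


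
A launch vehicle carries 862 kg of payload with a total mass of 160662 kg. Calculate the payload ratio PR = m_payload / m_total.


PR = 862 / 160662 = 0.0054

0.0054


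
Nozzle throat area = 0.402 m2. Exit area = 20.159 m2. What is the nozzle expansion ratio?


AR = 20.159 / 0.402 = 50.1

50.1


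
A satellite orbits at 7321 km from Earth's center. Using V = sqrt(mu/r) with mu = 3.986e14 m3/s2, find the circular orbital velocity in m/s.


V = sqrt(3.986e14 / 7321000) = 7379 m/s

7379 m/s


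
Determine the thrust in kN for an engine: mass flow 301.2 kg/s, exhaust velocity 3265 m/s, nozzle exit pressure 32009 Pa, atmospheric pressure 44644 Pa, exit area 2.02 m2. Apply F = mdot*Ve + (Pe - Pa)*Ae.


F = 301.2 * 3265 + (32009 - 44644) * 2.02 = 957895.0 N = 957.9 kN

957.9 kN


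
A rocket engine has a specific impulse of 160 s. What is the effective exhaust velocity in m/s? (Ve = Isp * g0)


Ve = Isp * g0 = 160 * 9.81 = 1569.6 m/s

1569.6 m/s


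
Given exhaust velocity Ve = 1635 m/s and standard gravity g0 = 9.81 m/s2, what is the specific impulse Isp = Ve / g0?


Isp = Ve / g0 = 1635 / 9.81 = 166.7 s

166.7 s


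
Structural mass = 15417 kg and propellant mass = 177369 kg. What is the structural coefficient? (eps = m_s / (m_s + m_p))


eps = 15417 / (15417 + 177369) = 0.08

0.08


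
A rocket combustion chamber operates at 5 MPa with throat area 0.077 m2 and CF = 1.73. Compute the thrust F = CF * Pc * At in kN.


F = 1.73 * 5e6 * 0.077 = 666050.0 N = 666.0 kN

666.0 kN


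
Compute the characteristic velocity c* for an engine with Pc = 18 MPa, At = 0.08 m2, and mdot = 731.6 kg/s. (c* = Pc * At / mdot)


c* = 18e6 * 0.08 / 731.6 = 1968 m/s

1968 m/s


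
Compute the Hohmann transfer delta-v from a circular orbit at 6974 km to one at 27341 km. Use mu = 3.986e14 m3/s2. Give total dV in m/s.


V1 = sqrt(mu/r1) = 7560.1 m/s
dV1 = V1*(sqrt(2*r2/(r1+r2)) - 1) = 1983.4 m/s
V2 = sqrt(mu/r2) = 3818.22 m/s
dV2 = V2*(1 - sqrt(2*r1/(r1+r2))) = 1383.92 m/s
Total dV = 3367 m/s

3367 m/s


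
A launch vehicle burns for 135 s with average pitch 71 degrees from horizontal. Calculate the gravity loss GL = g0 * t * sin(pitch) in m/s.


GL = 9.81 * 135 * sin(71 deg) = 1252 m/s

1252 m/s


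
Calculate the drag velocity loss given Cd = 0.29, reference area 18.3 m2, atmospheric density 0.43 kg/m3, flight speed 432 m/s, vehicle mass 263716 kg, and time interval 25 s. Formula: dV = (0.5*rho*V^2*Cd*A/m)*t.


D = 0.5 * 0.43 * 432^2 * 0.29 * 18.3 = 212938.92 N
a = 212938.92 / 263716 = 0.8075 m/s2
dV = 0.8075 * 25 = 20.2 m/s

20.2 m/s


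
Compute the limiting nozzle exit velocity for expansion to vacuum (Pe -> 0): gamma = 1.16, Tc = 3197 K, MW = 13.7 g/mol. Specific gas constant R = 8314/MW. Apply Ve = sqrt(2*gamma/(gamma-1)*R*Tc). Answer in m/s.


R = 8314 / 13.7 = 606.86 J/(kg.K)
Ve = sqrt(2 * 1.16 / (1.16 - 1) * 606.86 * 3197) = 5304 m/s

5304 m/s


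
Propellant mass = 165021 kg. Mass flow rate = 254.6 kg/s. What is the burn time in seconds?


tb = 165021 / 254.6 = 648.2 s

648.2 s


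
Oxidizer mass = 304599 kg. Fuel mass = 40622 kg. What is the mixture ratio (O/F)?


MR = 304599 / 40622 = 7.5

7.5


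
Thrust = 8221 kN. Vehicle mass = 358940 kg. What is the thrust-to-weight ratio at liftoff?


TWR = 8221000 / (358940 * 9.81) = 2.33

2.33


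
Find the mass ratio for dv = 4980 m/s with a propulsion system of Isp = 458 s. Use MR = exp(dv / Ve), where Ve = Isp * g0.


Ve = 458 * 9.81 = 4492.98 m/s
MR = exp(4980 / 4492.98) = 3.029

3.029


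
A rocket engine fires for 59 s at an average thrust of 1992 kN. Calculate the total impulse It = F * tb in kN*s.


It = 1992 * 59 = 117528 kN*s

117528 kN*s


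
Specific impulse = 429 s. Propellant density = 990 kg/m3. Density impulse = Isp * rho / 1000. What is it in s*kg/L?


rho*Isp = 429 * 990 / 1000 = 425 s*kg/L

425 s*kg/L


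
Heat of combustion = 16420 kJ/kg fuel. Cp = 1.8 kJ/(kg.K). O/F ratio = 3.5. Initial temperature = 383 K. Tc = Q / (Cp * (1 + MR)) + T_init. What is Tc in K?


Tc = 16420 / (1.8 * (1 + 3.5)) + 383 = 2410 K

2410 K


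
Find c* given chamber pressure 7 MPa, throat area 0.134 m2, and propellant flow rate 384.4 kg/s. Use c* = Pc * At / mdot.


c* = 7e6 * 0.134 / 384.4 = 2440 m/s

2440 m/s


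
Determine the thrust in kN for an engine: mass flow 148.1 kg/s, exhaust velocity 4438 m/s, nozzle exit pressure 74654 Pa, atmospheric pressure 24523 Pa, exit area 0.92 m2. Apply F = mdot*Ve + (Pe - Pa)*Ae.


F = 148.1 * 4438 + (74654 - 24523) * 0.92 = 703388.0 N = 703.4 kN

703.4 kN


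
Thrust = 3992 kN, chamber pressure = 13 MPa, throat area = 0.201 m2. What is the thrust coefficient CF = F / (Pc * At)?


CF = 3992000 / (13e6 * 0.201) = 1.53

1.53


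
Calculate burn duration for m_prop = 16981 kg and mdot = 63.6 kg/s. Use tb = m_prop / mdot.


tb = 16981 / 63.6 = 267.0 s

267.0 s


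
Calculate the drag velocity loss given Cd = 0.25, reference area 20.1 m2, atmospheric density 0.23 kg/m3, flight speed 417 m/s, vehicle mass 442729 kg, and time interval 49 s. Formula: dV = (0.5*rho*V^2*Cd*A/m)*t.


D = 0.5 * 0.23 * 417^2 * 0.25 * 20.1 = 100486.11 N
a = 100486.11 / 442729 = 0.227 m/s2
dV = 0.227 * 49 = 11.1 m/s

11.1 m/s


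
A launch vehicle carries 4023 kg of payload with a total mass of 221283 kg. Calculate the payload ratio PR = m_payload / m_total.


PR = 4023 / 221283 = 0.0182

0.0182


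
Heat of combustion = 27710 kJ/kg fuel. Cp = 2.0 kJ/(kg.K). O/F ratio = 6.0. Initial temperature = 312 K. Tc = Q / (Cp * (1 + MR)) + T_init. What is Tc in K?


Tc = 27710 / (2.0 * (1 + 6.0)) + 312 = 2291 K

2291 K


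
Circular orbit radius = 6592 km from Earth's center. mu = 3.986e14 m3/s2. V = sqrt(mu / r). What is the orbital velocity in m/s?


V = sqrt(3.986e14 / 6592000) = 7776 m/s

7776 m/s


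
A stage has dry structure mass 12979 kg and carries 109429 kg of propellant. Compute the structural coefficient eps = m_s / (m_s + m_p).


eps = 12979 / (12979 + 109429) = 0.106

0.106


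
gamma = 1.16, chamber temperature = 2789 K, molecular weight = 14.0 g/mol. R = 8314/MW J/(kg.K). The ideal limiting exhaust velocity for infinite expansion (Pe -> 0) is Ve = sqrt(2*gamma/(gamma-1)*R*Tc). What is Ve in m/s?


R = 8314 / 14.0 = 593.86 J/(kg.K)
Ve = sqrt(2 * 1.16 / (1.16 - 1) * 593.86 * 2789) = 4901 m/s

4901 m/s


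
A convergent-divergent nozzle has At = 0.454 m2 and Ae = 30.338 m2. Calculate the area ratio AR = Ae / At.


AR = 30.338 / 0.454 = 66.8

66.8


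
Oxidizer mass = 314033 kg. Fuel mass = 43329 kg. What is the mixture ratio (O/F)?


MR = 314033 / 43329 = 7.25

7.25


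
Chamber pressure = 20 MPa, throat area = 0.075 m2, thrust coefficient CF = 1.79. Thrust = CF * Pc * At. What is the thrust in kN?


F = 1.79 * 20e6 * 0.075 = 2.6850e+06 N = 2685.0 kN

2685.0 kN


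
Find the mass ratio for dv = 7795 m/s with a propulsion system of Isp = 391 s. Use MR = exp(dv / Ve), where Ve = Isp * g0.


Ve = 391 * 9.81 = 3835.71 m/s
MR = exp(7795 / 3835.71) = 7.631

7.631


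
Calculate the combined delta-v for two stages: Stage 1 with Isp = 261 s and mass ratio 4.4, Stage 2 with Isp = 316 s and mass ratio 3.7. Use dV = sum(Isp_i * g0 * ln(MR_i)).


dV1 = 261 * 9.81 * ln(4.4) = 3793.5 m/s
dV2 = 316 * 9.81 * ln(3.7) = 4055.8 m/s
Total dV = 3793.5 + 4055.8 = 7849.3 m/s ~ 7849 m/s

7849 m/s


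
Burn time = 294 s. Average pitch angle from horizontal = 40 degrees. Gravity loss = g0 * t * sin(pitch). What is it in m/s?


GL = 9.81 * 294 * sin(40 deg) = 1854 m/s

1854 m/s


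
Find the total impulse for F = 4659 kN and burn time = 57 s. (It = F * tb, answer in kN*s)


It = 4659 * 57 = 265563 kN*s

265563 kN*s


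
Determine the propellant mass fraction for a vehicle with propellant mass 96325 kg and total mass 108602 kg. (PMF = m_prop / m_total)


PMF = 96325 / 108602 = 0.887

0.887


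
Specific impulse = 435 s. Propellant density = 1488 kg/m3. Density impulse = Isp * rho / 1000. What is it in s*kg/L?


rho*Isp = 435 * 1488 / 1000 = 647 s*kg/L

647 s*kg/L


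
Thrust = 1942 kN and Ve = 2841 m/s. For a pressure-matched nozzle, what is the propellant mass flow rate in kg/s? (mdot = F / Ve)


mdot = F / Ve = 1942000 / 2841 = 683.6 kg/s

683.6 kg/s


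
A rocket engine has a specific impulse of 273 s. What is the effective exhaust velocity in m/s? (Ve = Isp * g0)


Ve = Isp * g0 = 273 * 9.81 = 2678.1 m/s

2678.1 m/s


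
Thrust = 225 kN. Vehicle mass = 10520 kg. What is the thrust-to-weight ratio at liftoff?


TWR = 225000 / (10520 * 9.81) = 2.18

2.18


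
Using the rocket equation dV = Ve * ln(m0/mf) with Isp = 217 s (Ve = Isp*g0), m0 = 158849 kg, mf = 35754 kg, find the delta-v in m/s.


Ve = 217 * 9.81 = 2128.77 m/s
dV = 2128.77 * ln(158849/35754) = 3175 m/s

3175 m/s


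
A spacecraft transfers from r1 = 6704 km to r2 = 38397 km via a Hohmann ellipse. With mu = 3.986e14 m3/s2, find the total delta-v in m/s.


V1 = sqrt(mu/r1) = 7710.84 m/s
dV1 = V1*(sqrt(2*r2/(r1+r2)) - 1) = 2350.88 m/s
V2 = sqrt(mu/r2) = 3221.96 m/s
dV2 = V2*(1 - sqrt(2*r1/(r1+r2))) = 1465.21 m/s
Total dV = 3816 m/s

3816 m/s


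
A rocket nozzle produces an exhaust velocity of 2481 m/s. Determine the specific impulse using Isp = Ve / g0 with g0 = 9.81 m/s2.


Isp = Ve / g0 = 2481 / 9.81 = 252.9 s

252.9 s


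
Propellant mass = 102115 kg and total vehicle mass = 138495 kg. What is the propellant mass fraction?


PMF = 102115 / 138495 = 0.737

0.737


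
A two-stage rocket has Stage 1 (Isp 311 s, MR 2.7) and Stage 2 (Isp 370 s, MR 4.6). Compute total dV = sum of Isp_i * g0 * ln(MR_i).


dV1 = 311 * 9.81 * ln(2.7) = 3030.3 m/s
dV2 = 370 * 9.81 * ln(4.6) = 5539.1 m/s
Total dV = 3030.3 + 5539.1 = 8569.4 m/s ~ 8569 m/s

8569 m/s


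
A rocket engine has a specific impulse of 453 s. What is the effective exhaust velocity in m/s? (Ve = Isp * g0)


Ve = Isp * g0 = 453 * 9.81 = 4443.9 m/s

4443.9 m/s


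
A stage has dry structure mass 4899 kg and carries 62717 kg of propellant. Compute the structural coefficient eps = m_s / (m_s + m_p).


eps = 4899 / (4899 + 62717) = 0.0725

0.0725


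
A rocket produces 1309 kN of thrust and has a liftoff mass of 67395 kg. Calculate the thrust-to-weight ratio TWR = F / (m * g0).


TWR = 1309000 / (67395 * 9.81) = 1.98

1.98


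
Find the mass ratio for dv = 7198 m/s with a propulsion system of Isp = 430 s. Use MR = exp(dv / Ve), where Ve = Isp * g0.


Ve = 430 * 9.81 = 4218.3 m/s
MR = exp(7198 / 4218.3) = 5.509

5.509


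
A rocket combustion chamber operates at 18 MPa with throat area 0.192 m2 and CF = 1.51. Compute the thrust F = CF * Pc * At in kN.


F = 1.51 * 18e6 * 0.192 = 5.2186e+06 N = 5218.6 kN

5218.6 kN


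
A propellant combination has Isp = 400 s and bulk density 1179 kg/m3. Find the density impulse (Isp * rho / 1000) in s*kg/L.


rho*Isp = 400 * 1179 / 1000 = 472 s*kg/L

472 s*kg/L


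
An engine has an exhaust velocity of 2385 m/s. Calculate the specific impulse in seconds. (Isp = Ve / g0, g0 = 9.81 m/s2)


Isp = Ve / g0 = 2385 / 9.81 = 243.1 s

243.1 s


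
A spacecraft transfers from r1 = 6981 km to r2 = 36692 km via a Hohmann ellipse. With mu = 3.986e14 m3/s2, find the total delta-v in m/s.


V1 = sqrt(mu/r1) = 7556.31 m/s
dV1 = V1*(sqrt(2*r2/(r1+r2)) - 1) = 2238.68 m/s
V2 = sqrt(mu/r2) = 3295.97 m/s
dV2 = V2*(1 - sqrt(2*r1/(r1+r2))) = 1432.38 m/s
Total dV = 3671 m/s

3671 m/s


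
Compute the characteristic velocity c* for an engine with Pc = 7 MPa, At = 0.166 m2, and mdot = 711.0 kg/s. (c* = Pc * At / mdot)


c* = 7e6 * 0.166 / 711.0 = 1634 m/s

1634 m/s


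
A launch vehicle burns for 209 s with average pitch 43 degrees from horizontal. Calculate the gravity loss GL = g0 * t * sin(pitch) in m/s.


GL = 9.81 * 209 * sin(43 deg) = 1398 m/s

1398 m/s


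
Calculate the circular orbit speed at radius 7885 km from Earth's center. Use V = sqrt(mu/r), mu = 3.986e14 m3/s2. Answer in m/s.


V = sqrt(3.986e14 / 7885000) = 7110 m/s

7110 m/s


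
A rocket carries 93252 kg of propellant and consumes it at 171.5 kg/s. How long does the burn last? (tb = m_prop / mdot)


tb = 93252 / 171.5 = 543.7 s

543.7 s


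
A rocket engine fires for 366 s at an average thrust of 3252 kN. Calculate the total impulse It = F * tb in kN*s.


It = 3252 * 366 = 1190232 kN*s

1190232 kN*s


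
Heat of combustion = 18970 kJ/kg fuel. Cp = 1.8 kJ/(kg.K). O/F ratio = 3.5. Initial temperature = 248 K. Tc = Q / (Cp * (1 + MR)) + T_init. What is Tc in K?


Tc = 18970 / (1.8 * (1 + 3.5)) + 248 = 2590 K

2590 K


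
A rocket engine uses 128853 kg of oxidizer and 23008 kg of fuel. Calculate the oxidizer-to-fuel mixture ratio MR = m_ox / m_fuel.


MR = 128853 / 23008 = 5.6

5.6


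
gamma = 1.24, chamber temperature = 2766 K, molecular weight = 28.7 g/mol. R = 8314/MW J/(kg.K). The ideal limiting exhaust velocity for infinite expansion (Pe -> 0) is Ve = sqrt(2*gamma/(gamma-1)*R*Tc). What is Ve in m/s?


R = 8314 / 28.7 = 289.69 J/(kg.K)
Ve = sqrt(2 * 1.24 / (1.24 - 1) * 289.69 * 2766) = 2877 m/s

2877 m/s


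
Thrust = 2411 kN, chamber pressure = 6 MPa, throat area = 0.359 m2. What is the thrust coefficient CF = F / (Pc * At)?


CF = 2411000 / (6e6 * 0.359) = 1.12

1.12


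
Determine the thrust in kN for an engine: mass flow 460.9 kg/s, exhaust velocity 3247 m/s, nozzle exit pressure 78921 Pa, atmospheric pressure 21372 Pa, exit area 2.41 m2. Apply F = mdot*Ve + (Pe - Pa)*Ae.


F = 460.9 * 3247 + (78921 - 21372) * 2.41 = 1.6352e+06 N = 1635.2 kN

1635.2 kN


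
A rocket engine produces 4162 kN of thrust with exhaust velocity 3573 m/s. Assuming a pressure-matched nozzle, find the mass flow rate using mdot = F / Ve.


mdot = F / Ve = 4162000 / 3573 = 1164.8 kg/s

1164.8 kg/s


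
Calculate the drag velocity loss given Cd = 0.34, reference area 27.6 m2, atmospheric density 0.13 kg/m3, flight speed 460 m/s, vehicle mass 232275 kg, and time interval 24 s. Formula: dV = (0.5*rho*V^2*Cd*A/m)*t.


D = 0.5 * 0.13 * 460^2 * 0.34 * 27.6 = 129067.54 N
a = 129067.54 / 232275 = 0.5557 m/s2
dV = 0.5557 * 24 = 13.3 m/s

13.3 m/s


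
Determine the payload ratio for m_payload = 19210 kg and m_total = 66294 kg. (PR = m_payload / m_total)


PR = 19210 / 66294 = 0.2898

0.2898


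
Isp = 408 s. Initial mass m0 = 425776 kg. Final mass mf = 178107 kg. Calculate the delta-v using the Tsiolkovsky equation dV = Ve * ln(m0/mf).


Ve = 408 * 9.81 = 4002.48 m/s
dV = 4002.48 * ln(425776/178107) = 3488 m/s

3488 m/s


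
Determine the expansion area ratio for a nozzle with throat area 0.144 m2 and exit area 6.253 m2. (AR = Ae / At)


AR = 6.253 / 0.144 = 43.4

43.4


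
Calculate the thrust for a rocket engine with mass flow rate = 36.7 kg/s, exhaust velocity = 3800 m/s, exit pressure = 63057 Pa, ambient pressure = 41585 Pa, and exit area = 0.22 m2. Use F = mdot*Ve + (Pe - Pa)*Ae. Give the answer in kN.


F = 36.7 * 3800 + (63057 - 41585) * 0.22 = 144184.0 N = 144.2 kN

144.2 kN


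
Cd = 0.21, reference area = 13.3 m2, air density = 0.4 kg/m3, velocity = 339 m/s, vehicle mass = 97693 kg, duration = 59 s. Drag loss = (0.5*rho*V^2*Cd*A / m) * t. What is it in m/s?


D = 0.5 * 0.4 * 339^2 * 0.21 * 13.3 = 64194.87 N
a = 64194.87 / 97693 = 0.6571 m/s2
dV = 0.6571 * 59 = 38.8 m/s

38.8 m/s


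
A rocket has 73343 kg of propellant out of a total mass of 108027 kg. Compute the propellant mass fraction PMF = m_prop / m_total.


PMF = 73343 / 108027 = 0.679

0.679


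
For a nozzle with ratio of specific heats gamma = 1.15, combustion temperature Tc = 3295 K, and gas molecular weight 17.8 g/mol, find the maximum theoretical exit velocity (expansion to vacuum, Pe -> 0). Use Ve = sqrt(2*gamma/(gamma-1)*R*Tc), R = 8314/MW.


R = 8314 / 17.8 = 467.08 J/(kg.K)
Ve = sqrt(2 * 1.15 / (1.15 - 1) * 467.08 * 3295) = 4858 m/s

4858 m/s


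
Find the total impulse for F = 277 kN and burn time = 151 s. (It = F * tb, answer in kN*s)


It = 277 * 151 = 41827 kN*s

41827 kN*s


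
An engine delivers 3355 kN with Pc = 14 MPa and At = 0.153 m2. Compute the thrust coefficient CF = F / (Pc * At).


CF = 3355000 / (14e6 * 0.153) = 1.57

1.57


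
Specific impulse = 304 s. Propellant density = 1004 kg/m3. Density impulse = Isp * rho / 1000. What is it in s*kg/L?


rho*Isp = 304 * 1004 / 1000 = 305 s*kg/L

305 s*kg/L


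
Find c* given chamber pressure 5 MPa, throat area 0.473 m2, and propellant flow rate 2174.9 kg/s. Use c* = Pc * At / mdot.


c* = 5e6 * 0.473 / 2174.9 = 1087 m/s

1087 m/s


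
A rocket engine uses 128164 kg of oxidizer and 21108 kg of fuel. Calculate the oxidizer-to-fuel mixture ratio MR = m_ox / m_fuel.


MR = 128164 / 21108 = 6.07

6.07


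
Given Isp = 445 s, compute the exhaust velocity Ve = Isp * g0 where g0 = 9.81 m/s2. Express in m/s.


Ve = Isp * g0 = 445 * 9.81 = 4365.4 m/s

4365.4 m/s


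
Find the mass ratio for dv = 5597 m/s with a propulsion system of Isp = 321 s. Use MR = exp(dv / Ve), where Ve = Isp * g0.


Ve = 321 * 9.81 = 3149.01 m/s
MR = exp(5597 / 3149.01) = 5.914

5.914


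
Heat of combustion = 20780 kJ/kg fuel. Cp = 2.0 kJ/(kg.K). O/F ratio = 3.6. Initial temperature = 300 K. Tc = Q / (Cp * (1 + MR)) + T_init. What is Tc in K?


Tc = 20780 / (2.0 * (1 + 3.6)) + 300 = 2559 K

2559 K


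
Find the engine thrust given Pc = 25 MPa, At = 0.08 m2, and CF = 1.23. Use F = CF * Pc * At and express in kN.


F = 1.23 * 25e6 * 0.08 = 2.4600e+06 N = 2460.0 kN

2460.0 kN


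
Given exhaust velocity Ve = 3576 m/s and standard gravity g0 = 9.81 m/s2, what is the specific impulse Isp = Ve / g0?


Isp = Ve / g0 = 3576 / 9.81 = 364.5 s

364.5 s


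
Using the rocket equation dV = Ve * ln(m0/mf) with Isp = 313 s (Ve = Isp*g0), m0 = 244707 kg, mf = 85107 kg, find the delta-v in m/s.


Ve = 313 * 9.81 = 3070.53 m/s
dV = 3070.53 * ln(244707/85107) = 3243 m/s

3243 m/s


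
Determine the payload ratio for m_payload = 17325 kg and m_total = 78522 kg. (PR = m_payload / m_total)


PR = 17325 / 78522 = 0.2206

0.2206


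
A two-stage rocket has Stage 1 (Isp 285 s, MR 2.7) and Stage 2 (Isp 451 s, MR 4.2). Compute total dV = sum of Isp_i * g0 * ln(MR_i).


dV1 = 285 * 9.81 * ln(2.7) = 2777.0 m/s
dV2 = 451 * 9.81 * ln(4.2) = 6349.3 m/s
Total dV = 2777.0 + 6349.3 = 9126.3 m/s ~ 9126 m/s

9126 m/s


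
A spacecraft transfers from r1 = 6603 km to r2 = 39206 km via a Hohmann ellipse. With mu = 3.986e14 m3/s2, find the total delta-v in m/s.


V1 = sqrt(mu/r1) = 7769.59 m/s
dV1 = V1*(sqrt(2*r2/(r1+r2)) - 1) = 2395.56 m/s
V2 = sqrt(mu/r2) = 3188.54 m/s
dV2 = V2*(1 - sqrt(2*r1/(r1+r2))) = 1476.55 m/s
Total dV = 3872 m/s

3872 m/s


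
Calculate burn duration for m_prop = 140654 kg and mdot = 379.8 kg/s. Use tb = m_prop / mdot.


tb = 140654 / 379.8 = 370.3 s

370.3 s


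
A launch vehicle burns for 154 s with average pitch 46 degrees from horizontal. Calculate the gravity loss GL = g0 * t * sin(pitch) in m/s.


GL = 9.81 * 154 * sin(46 deg) = 1087 m/s

1087 m/s


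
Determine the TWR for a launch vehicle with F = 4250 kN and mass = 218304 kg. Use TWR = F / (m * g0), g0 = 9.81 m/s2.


TWR = 4250000 / (218304 * 9.81) = 1.98

1.98


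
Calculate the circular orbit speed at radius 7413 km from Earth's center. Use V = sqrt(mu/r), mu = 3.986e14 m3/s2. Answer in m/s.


V = sqrt(3.986e14 / 7413000) = 7333 m/s

7333 m/s


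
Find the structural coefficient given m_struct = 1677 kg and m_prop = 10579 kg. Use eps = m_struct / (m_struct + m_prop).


eps = 1677 / (1677 + 10579) = 0.1368

0.1368


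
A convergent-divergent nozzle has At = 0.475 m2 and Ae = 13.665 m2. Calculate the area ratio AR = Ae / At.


AR = 13.665 / 0.475 = 28.8

28.8


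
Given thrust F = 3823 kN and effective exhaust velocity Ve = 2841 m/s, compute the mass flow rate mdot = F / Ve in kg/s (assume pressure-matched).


mdot = F / Ve = 3823000 / 2841 = 1345.7 kg/s

1345.7 kg/s


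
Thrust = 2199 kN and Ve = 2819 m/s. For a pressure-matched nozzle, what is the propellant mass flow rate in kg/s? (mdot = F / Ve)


mdot = F / Ve = 2199000 / 2819 = 780.1 kg/s

780.1 kg/s


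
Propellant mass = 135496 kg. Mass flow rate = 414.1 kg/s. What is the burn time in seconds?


tb = 135496 / 414.1 = 327.2 s

327.2 s


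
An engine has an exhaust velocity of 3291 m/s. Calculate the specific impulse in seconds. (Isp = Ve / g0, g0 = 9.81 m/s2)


Isp = Ve / g0 = 3291 / 9.81 = 335.5 s

335.5 s


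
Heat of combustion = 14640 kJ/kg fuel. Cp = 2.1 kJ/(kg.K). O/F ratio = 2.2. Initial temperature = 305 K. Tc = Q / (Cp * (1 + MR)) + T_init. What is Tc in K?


Tc = 14640 / (2.1 * (1 + 2.2)) + 305 = 2484 K

2484 K


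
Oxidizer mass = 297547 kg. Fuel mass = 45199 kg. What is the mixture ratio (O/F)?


MR = 297547 / 45199 = 6.58

6.58


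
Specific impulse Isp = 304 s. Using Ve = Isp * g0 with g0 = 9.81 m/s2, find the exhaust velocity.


Ve = Isp * g0 = 304 * 9.81 = 2982.2 m/s

2982.2 m/s


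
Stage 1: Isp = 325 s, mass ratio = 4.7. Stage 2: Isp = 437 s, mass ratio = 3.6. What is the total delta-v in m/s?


dV1 = 325 * 9.81 * ln(4.7) = 4934.0 m/s
dV2 = 437 * 9.81 * ln(3.6) = 5491.3 m/s
Total dV = 4934.0 + 5491.3 = 10425.3 m/s ~ 10425 m/s

10425 m/s


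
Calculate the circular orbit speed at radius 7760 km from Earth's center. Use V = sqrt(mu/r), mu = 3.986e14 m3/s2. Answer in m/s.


V = sqrt(3.986e14 / 7760000) = 7167 m/s

7167 m/s


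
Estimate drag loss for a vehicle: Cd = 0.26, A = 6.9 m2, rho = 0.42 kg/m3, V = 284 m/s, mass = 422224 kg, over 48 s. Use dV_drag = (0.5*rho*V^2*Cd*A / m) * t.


D = 0.5 * 0.42 * 284^2 * 0.26 * 6.9 = 30386.34 N
a = 30386.34 / 422224 = 0.072 m/s2
dV = 0.072 * 48 = 3.5 m/s

3.5 m/s
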